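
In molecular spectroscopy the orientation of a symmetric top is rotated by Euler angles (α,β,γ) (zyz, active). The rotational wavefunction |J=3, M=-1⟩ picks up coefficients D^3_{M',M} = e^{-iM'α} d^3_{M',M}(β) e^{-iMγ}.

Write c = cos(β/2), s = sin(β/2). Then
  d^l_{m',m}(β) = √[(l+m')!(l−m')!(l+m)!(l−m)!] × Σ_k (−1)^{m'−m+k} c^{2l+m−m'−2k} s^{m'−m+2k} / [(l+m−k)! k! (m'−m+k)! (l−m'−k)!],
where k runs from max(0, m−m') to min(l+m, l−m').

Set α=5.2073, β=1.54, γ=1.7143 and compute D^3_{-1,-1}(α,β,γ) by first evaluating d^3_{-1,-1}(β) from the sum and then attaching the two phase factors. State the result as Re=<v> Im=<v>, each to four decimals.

Re=-0.1339 Im=-0.0993

Split into d^3_{-1,-1}(β=1.54) × two z-phases.
With c≡cos(β/2)=0.717911 and s≡sin(β/2)=0.696135, N=[2·24·2·24]^{1/2}=48.000000
k: max(0,(-1)−(-1))=0 … min(3+(-1),3−(-1))=2
  k=0: (−1)^0·48.0000/(48)·0.7179^6·0.6961^0 = +0.136906
  k=1: (−1)^1·48.0000/(6)·0.7179^4·0.6961^2 = -1.029814
  k=2: (−1)^2·48.0000/(8)·0.7179^2·0.6961^4 = +0.726217
d^3_{-1,-1}(1.54) = +0.136906 -1.029814 +0.726217 = -0.166691
Phases: e^{-i·(-1)·5.2073}=+0.474953-0.880011i, e^{-i·(-1)·1.7143}=-0.143012+0.989721i ⇒ D=-0.133860-0.099335i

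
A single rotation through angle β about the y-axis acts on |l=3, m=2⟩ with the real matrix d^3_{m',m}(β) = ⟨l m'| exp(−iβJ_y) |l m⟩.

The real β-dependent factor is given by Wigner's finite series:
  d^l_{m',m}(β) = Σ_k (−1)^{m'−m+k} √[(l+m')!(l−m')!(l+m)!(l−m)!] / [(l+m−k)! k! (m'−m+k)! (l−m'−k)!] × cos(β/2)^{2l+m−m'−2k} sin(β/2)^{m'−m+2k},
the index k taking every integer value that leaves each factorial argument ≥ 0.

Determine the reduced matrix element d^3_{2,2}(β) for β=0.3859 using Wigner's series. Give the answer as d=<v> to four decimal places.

d^3_{2,2}(β=0.3859) via Wigner's sum:
c=cos(0.3859/2)=0.981443, s=sin(0.3859/2)=0.191755; N=√[120·1·120·1]=120.000000
k∈{0,1} keeps every argument non-negative
  k=0: (−1)^0·120.0000/(120)·0.9814^6·0.1918^0 = +0.893696
  k=1: (−1)^1·120.0000/(24)·0.9814^4·0.1918^2 = -0.170578
d^3_{2,2}(0.3859) = +0.893696 -0.170578 = +0.723118

d=0.7231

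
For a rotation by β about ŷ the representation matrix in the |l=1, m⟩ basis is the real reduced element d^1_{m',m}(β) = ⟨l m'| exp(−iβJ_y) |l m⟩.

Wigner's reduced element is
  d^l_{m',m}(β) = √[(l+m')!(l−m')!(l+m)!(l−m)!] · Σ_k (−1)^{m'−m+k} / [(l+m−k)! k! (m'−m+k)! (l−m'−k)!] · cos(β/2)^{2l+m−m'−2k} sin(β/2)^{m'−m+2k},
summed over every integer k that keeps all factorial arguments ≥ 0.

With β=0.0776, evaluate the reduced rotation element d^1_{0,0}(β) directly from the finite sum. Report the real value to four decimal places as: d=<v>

d=0.9970

d^1_{0,0}(β=0.0776) via Wigner's sum:
With c≡cos(β/2)=0.999247 and s≡sin(β/2)=0.038790, N=[1·1·1·1]^{1/2}=1.000000
The bounds max(0,m−m')=0 and min(l+m,l−m')=1 give 2 terms
  k=0: (−1)^0·1.0000/(1)·0.9992^2·0.0388^0 = +0.998495
  k=1: (−1)^1·1.0000/(1)·0.9992^0·0.0388^2 = -0.001505
d^1_{0,0}(0.0776) = +0.998495 -0.001505 = +0.996991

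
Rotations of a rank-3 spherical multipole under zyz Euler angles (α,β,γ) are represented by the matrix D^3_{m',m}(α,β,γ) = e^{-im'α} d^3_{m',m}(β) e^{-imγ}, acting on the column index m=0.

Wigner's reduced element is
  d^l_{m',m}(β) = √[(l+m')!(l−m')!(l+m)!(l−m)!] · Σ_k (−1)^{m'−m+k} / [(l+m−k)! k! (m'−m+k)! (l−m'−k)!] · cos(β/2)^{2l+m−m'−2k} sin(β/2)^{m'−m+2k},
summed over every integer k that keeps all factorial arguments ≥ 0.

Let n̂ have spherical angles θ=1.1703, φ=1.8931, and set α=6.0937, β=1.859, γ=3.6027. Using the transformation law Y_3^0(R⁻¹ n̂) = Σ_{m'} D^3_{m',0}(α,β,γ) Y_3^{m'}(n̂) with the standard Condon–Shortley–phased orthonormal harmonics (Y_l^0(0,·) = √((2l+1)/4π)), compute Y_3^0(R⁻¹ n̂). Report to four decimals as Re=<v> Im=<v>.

Need the full column D^3_{m',0} for m'=−3..3 at α=6.0937, β=1.859, γ=3.6027.
cos(β/2)=0.598235, sin(β/2)=0.801321
d^3_{-3,0}: single k=3 term ⇒ +0.492662;  D = +0.415183-0.265216i
d^3_{-2,0}: k∈[2..3] ⇒ +0.450464 -0.808220 = -0.357756;  D = -0.332372+0.132357i
d^3_{-1,0}: k∈[1..3] ⇒ +0.212694 -1.144844 +0.684691 = -0.247459;  D = -0.243029+0.046610i
d^3_{0,0}: k∈[0..3] ⇒ +0.045838 -0.740188 +1.328042 -0.264752 = +0.368940;  D = +0.368940+0.000000i
d^3_{1,0}: k∈[0..2] ⇒ -0.212694 +1.144844 -0.684691 = +0.247459;  D = +0.243029+0.046610i
d^3_{2,0}: k∈[0..1] ⇒ +0.450464 -0.808220 = -0.357756;  D = -0.332372-0.132357i
d^3_{3,0}: single k=0 term ⇒ -0.492662;  D = -0.415183-0.265216i
Y_3^{m'}(θ=1.1703,φ=1.8931) and Σ D·Y over m':
  (+0.4152-0.2652i)·(+0.2682+0.1850i)  (-0.3324+0.1324i)·(-0.2701+0.2030i)  (-0.2430+0.0466i)·(+0.0226+0.0677i)  (+0.3689+0.0000i)·(-0.3259+0.0000i)  (+0.2430+0.0466i)·(-0.0226+0.0677i)  (-0.3324-0.1324i)·(-0.2701-0.2030i)  (-0.4152-0.2652i)·(-0.2682+0.1850i)
Y_3^0(R⁻¹ n̂) = +0.309066+0.000000i

Re=0.3091 Im=0.0000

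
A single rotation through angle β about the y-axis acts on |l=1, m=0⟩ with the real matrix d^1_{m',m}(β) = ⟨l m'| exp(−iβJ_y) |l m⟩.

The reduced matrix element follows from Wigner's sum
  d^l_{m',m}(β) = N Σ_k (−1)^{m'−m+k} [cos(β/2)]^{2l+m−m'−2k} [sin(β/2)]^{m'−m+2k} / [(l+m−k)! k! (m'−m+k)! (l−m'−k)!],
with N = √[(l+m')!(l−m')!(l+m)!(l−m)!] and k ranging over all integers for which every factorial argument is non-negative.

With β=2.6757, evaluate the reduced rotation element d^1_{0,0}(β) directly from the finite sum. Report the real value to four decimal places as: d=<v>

d^1_{0,0}(β=2.6757) via Wigner's sum:
With c≡cos(β/2)=0.230845 and s≡sin(β/2)=0.972990, N=[1·1·1·1]^{1/2}=1.000000
Admissible k: 0..1 (factorial args all ≥0)
  k=0: (−1)^0·1.0000/(1)·0.2308^2·0.9730^0 = +0.053290
  k=1: (−1)^1·1.0000/(1)·0.2308^0·0.9730^2 = -0.946710
d^1_{0,0}(2.6757) = +0.053290 -0.946710 = -0.893421

d=-0.8934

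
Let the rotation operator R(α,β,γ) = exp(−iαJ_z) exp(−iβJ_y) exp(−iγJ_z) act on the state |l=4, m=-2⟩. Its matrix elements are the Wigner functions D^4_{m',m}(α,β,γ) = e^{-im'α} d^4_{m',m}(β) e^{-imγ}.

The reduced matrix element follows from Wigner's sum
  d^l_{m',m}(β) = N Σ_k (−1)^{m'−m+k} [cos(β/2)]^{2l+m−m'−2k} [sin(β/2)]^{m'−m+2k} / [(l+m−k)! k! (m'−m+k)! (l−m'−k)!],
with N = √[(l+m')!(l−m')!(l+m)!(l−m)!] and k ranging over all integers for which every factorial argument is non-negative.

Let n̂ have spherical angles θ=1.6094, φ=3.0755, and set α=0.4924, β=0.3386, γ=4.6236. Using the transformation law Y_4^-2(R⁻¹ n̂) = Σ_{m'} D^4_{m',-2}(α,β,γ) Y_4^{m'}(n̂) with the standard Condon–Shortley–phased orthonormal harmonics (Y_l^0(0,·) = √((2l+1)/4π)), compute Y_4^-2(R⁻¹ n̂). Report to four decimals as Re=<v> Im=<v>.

Need the full column D^4_{m',-2} for m'=−4..4 at α=0.4924, β=0.3386, γ=4.6236.
cos(β/2)=0.985703, sin(β/2)=0.168492
d^4_{-4,-2}: single k=2 term ⇒ +0.137789;  D = +0.030235-0.134431i
d^4_{-3,-2}: k∈[1..2] ⇒ +0.569989 -0.049964 = +0.520025;  D = -0.139296-0.501022i
d^4_{-2,-2}: k∈[0..2] ⇒ +0.891186 -0.312477 +0.011413 = +0.590122;  D = -0.408074-0.426286i
d^4_{-1,-2}: k∈[0..2] ⇒ -0.646307 +0.094423 -0.001839 = -0.553724;  D = +0.526509+0.171459i
d^4_{0,-2}: k∈[0..2] ⇒ +0.247035 -0.019248 +0.000211 = +0.227997;  D = -0.224412+0.040275i
d^4_{1,-2}: k∈[0..2] ⇒ -0.062949 +0.002759 -0.000016 = -0.060206;  D = +0.047191-0.037386i
d^4_{2,-2}: k∈[0..2] ⇒ +0.011413 -0.000267 +0.000001 = +0.011147;  D = -0.004427+0.010230i
d^4_{3,-2}: k∈[0..1] ⇒ -0.001460 +0.000014 = -0.001446;  D = -0.000121-0.001441i
d^4_{4,-2}: single k=0 term ⇒ +0.000118;  D = +0.000064+0.000099i
Y_4^{m'}(θ=1.6094,φ=3.0755) and Σ D·Y over m':
  (+0.0302-0.1344i)·(+0.4259+0.1153i)  (-0.1393-0.5010i)·(+0.0473+0.0095i)  (-0.4081-0.4263i)·(-0.3277-0.0436i)  (+0.5265+0.1715i)·(-0.0544-0.0036i)  (-0.2244+0.0403i)·(+0.3126+0.0000i)  (+0.0472-0.0374i)·(+0.0544-0.0036i)  (-0.0044+0.0102i)·(-0.3277+0.0436i)  (-0.0001-0.0014i)·(-0.0473+0.0095i)  (+0.0001+0.0001i)·(+0.4259-0.1153i)
Y_4^-2(R⁻¹ n̂) = +0.046987+0.074404i

Re=0.0470 Im=0.0744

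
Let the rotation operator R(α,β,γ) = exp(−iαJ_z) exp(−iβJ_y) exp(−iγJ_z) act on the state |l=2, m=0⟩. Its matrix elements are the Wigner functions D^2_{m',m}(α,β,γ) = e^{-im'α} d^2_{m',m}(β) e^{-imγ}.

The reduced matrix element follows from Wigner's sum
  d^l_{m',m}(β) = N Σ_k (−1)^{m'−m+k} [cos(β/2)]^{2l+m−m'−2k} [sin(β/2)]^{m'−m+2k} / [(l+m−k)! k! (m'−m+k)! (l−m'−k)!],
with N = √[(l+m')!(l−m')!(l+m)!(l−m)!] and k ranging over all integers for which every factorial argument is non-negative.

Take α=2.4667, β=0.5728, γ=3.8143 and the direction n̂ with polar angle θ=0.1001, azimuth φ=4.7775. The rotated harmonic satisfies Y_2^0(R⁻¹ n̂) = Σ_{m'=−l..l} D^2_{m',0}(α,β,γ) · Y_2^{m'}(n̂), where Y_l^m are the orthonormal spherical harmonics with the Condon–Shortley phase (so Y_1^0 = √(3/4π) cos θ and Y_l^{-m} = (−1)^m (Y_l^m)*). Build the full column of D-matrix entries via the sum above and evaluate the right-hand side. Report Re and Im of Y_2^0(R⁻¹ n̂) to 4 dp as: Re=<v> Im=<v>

Re=0.2896 Im=0.0000

Need the full column D^2_{m',0} for m'=−2..2 at α=2.4667, β=0.5728, γ=3.8143.
cos(β/2)=0.959267, sin(β/2)=0.282501
d^2_{-2,0}: single k=2 term ⇒ +0.179885;  D = +0.039434-0.175509i
d^2_{-1,0}: k∈[1..2] ⇒ +0.610821 -0.052975 = +0.557845;  D = -0.435551+0.348549i
d^2_{0,0}: k∈[0..2] ⇒ +0.846756 -0.293750 +0.006369 = +0.559375;  D = +0.559375+0.000000i
d^2_{1,0}: k∈[0..1] ⇒ -0.610821 +0.052975 = -0.557845;  D = +0.435551+0.348549i
d^2_{2,0}: single k=0 term ⇒ +0.179885;  D = +0.039434+0.175509i
Y_2^{m'}(θ=0.1001,φ=4.7775) and Σ D·Y over m':
  (+0.0394-0.1755i)·(-0.0038+0.0005i)  (-0.4356+0.3485i)·(+0.0050+0.0767i)  (+0.5594+0.0000i)·(+0.6213+0.0000i)  (+0.4356+0.3485i)·(-0.0050+0.0767i)  (+0.0394+0.1755i)·(-0.0038-0.0005i)
Y_2^0(R⁻¹ n̂) = +0.289644+0.000000i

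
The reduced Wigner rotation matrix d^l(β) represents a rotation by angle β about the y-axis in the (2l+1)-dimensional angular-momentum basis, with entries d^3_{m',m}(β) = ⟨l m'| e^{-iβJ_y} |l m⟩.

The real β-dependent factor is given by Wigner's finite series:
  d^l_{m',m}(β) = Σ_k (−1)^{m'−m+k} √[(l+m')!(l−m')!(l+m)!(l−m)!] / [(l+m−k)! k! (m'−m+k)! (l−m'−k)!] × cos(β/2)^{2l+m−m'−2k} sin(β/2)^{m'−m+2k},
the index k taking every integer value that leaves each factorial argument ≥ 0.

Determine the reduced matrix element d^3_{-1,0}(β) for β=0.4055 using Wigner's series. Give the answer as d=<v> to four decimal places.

d^3_{-1,0}(β=0.4055) via Wigner's sum:
Half-angle: c=0.979517, s=0.201364. N=√(2·24·6·6)=41.569219
The bounds max(0,m−m')=1 and min(l+m,l−m')=3 give 3 terms
  k=1: (−1)^0·41.5692/(12)·0.9795^5·0.2014^1 = +0.628971
  k=2: (−1)^1·41.5692/(4)·0.9795^3·0.2014^3 = -0.079743
  k=3: (−1)^2·41.5692/(12)·0.9795^1·0.2014^5 = +0.001123
d^3_{-1,0}(0.4055) = +0.628971 -0.079743 +0.001123 = +0.550352

d=0.5504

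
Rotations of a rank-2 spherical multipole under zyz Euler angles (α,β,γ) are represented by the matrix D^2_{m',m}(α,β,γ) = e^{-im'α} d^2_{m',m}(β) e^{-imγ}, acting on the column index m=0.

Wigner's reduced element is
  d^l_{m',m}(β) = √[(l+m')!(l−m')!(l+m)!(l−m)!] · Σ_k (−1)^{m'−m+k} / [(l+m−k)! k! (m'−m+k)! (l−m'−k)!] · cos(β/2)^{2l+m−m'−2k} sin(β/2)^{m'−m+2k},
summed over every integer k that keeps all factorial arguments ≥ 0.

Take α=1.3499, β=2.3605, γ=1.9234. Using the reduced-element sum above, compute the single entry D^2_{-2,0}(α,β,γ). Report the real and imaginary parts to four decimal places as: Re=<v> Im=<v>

Split into d^2_{-2,0}(β=2.3605) × two z-phases.
c=cos(2.3605/2)=0.380694, s=sin(2.3605/2)=0.924701; N=√[1·24·2·2]=9.797959
k: max(0,(0)−(-2))=2 … min(2+(0),2−(-2))=2
  k=2: (−1)^0·9.7980/(4)·0.3807^2·0.9247^2 = +0.303550
d^2_{-2,0}(2.3605) = +0.303550
D = (-0.903987+0.427561i)·(+0.303550)·(+1.000000+0.000000i) = -0.274405+0.129786i

Re=-0.2744 Im=0.1298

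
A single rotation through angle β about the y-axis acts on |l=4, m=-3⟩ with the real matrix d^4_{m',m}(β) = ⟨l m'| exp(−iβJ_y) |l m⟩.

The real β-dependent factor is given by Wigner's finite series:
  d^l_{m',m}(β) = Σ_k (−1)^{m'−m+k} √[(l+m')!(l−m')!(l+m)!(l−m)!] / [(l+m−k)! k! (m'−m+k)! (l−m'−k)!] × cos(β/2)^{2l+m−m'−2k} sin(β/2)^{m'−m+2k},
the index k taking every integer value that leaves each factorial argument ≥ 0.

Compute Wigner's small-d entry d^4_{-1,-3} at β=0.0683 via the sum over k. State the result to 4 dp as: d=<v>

d=0.0092

d^4_{-1,-3}(β=0.0683) via Wigner's sum:
Half-angle: c=0.999417, s=0.034143. N=√(6·120·1·5040)=1904.940944
k: max(0,(-3)−(-1))=0 … min(4+(-3),4−(-1))=1
  k=0: (−1)^2·1904.9409/(240)·0.9994^6·0.0341^2 = +0.009221
  k=1: (−1)^3·1904.9409/(144)·0.9994^4·0.0341^4 = -0.000018
d^4_{-1,-3}(0.0683) = +0.009221 -0.000018 = +0.009203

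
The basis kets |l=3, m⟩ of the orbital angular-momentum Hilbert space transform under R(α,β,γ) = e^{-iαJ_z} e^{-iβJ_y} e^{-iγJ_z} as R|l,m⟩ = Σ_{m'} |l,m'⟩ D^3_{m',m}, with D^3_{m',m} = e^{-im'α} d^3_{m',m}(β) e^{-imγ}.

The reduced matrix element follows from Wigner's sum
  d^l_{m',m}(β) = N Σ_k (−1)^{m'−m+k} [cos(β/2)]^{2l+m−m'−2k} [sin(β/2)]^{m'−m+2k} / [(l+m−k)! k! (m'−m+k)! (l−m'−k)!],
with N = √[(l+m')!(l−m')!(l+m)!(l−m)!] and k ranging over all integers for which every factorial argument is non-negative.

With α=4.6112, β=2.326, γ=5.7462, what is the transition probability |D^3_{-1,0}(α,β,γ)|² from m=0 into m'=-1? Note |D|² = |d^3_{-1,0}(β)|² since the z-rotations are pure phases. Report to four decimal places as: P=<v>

Split into d^3_{-1,0}(β=2.326) × two z-phases.
With c≡cos(β/2)=0.396587 and s≡sin(β/2)=0.917997, N=[2·24·6·6]^{1/2}=41.569219
Admissible k: 1..3 (factorial args all ≥0)
  k=1: (−1)^0·41.5692/(12)·0.3966^5·0.9180^1 = +0.031198
  k=2: (−1)^1·41.5692/(4)·0.3966^3·0.9180^3 = -0.501478
  k=3: (−1)^2·41.5692/(12)·0.3966^1·0.9180^5 = +0.895645
d^3_{-1,0}(2.326) = +0.031198 -0.501478 +0.895645 = +0.425364
|D^3_{-1,0}|² = |d^3_{-1,0}(β)|² = (+0.425364)² = 0.180935 (the z-rotation phases have unit modulus)

P=0.1809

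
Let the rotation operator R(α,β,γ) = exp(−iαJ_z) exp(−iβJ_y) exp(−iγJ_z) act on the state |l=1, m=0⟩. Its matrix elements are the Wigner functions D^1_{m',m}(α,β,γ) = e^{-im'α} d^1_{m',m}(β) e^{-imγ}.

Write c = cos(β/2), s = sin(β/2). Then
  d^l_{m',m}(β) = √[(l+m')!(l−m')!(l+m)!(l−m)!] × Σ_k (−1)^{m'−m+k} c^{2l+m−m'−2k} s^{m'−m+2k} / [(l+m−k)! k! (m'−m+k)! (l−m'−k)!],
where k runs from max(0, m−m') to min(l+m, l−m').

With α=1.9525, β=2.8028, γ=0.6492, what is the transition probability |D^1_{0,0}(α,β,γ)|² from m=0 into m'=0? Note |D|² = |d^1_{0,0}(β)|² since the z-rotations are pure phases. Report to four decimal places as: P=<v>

P=0.8895

D^1_{0,0}(1.9525,2.8028,0.6492) = e^{-i·0·1.9525}·d^1_{0,0}(2.8028)·e^{-i·0·0.6492}. Compute d first:
c=cos(2.8028/2)=0.168587, s=sin(2.8028/2)=0.985687; N=√[1·1·1·1]=1.000000
k: max(0,(0)−(0))=0 … min(1+(0),1−(0))=1
  k=0: (−1)^0·1.0000/(1)·0.1686^2·0.9857^0 = +0.028422
  k=1: (−1)^1·1.0000/(1)·0.1686^0·0.9857^2 = -0.971578
d^1_{0,0}(2.8028) = +0.028422 -0.971578 = -0.943157
|D^1_{0,0}|² = |d^1_{0,0}(β)|² = (-0.943157)² = 0.889544 (the z-rotation phases have unit modulus)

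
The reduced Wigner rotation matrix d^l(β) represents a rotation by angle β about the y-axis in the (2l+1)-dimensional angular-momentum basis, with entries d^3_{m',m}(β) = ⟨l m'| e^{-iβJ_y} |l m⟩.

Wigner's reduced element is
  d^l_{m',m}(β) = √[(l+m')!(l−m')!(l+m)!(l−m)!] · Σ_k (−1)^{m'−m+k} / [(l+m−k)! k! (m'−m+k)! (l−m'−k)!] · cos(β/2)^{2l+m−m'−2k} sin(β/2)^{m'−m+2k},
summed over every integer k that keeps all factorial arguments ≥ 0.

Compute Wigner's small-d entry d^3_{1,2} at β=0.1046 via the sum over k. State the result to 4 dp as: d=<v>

d=0.1633

d^3_{1,2}(β=0.1046) via Wigner's sum:
Half-angle: c=0.998633, s=0.052276. N=√(24·2·120·1)=75.894664
k: max(0,(2)−(1))=1 … min(3+(2),3−(1))=2
  k=1: (−1)^0·75.8947/(24)·0.9986^5·0.0523^1 = +0.164185
  k=2: (−1)^1·75.8947/(12)·0.9986^3·0.0523^3 = -0.000900
d^3_{1,2}(0.1046) = +0.164185 -0.000900 = +0.163285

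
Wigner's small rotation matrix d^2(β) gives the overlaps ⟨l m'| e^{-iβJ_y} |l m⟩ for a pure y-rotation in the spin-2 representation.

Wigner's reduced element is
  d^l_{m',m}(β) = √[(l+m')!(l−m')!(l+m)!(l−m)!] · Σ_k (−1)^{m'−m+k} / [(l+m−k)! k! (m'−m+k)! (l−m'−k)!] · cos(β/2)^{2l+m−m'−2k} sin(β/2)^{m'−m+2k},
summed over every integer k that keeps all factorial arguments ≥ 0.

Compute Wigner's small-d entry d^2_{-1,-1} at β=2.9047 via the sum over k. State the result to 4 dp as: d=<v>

d=-0.0411

d^2_{-1,-1}(β=2.9047) via Wigner's sum:
With c≡cos(β/2)=0.118170 and s≡sin(β/2)=0.992993, N=[1·6·1·6]^{1/2}=6.000000
k: max(0,(-1)−(-1))=0 … min(2+(-1),2−(-1))=1
  k=0: (−1)^0·6.0000/(6)·0.1182^4·0.9930^0 = +0.000195
  k=1: (−1)^1·6.0000/(2)·0.1182^2·0.9930^2 = -0.041307
d^2_{-1,-1}(2.9047) = +0.000195 -0.041307 = -0.041112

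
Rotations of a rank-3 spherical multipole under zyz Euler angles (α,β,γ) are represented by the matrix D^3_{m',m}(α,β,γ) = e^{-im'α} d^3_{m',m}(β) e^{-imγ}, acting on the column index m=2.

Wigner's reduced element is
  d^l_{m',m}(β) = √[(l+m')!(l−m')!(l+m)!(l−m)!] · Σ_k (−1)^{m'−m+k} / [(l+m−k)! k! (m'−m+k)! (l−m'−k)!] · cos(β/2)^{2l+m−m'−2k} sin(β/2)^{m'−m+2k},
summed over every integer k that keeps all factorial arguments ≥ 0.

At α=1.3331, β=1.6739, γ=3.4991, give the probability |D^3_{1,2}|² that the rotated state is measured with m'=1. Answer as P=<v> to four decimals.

P=0.2131

Split into d^3_{1,2}(β=1.6739) × two z-phases.
Half-angle: c=0.669731, s=0.742604. N=√(24·2·120·1)=75.894664
The bounds max(0,m−m')=1 and min(l+m,l−m')=2 give 2 terms
  k=1: (−1)^0·75.8947/(24)·0.6697^5·0.7426^1 = +0.316416
  k=2: (−1)^1·75.8947/(12)·0.6697^3·0.7426^3 = -0.778041
d^3_{1,2}(1.6739) = +0.316416 -0.778041 = -0.461625
|D^3_{1,2}|² = |d^3_{1,2}(β)|² = (-0.461625)² = 0.213098 (the z-rotation phases have unit modulus)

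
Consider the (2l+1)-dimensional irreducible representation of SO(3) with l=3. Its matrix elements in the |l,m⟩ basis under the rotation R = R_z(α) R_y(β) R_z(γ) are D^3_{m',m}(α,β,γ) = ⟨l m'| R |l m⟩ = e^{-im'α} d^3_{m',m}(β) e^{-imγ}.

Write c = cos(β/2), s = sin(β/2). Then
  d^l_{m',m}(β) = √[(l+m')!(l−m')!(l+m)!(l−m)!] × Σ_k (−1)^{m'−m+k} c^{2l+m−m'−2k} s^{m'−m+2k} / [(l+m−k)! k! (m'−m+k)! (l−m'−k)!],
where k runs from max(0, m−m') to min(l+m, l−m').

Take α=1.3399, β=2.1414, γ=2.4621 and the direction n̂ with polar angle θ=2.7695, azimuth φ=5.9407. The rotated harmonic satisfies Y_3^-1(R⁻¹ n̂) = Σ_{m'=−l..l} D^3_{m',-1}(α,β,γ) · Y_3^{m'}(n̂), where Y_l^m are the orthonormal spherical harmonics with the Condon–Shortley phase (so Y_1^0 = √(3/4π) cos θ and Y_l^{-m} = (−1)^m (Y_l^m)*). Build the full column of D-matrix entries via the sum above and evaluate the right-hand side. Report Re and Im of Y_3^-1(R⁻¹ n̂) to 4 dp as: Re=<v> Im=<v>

Need the full column D^3_{m',-1} for m'=−3..3 at α=1.3399, β=2.1414, γ=2.4621.
cos(β/2)=0.479510, sin(β/2)=0.877536
d^3_{-3,-1}: single k=2 term ⇒ +0.157676;  D = +0.154577+0.031111i
d^3_{-2,-1}: k∈[1..2] ⇒ +0.070348 -0.471214 = -0.400866;  D = -0.166931+0.364455i
d^3_{-1,-1}: k∈[0..2] ⇒ +0.012156 -0.325695 +0.818102 = +0.504562;  D = -0.398474-0.309518i
d^3_{0,-1}: k∈[0..2] ⇒ -0.077063 +0.774284 -0.864398 = -0.167177;  D = +0.130046-0.105054i
d^3_{1,-1}: k∈[0..2] ⇒ +0.244271 -1.090802 +0.456658 = -0.389873;  D = -0.169088-0.351298i
d^3_{2,-1}: k∈[0..1] ⇒ -0.471214 +0.789084 = +0.317870;  D = +0.310367-0.068655i
d^3_{3,-1}: single k=0 term ⇒ +0.528082;  D = +0.006969-0.528036i
Y_3^{m'}(θ=2.7695,φ=5.9407) and Σ D·Y over m':
  (+0.1546+0.0311i)·(+0.0104+0.0172i)  (-0.1669+0.3645i)·(-0.0975-0.0796i)  (-0.3985-0.3095i)·(+0.3695+0.1318i)  (+0.1300-0.1051i)·(-0.4655+0.0000i)  (-0.1691-0.3513i)·(-0.3695+0.1318i)  (+0.3104-0.0687i)·(-0.0975+0.0796i)  (+0.0070-0.5280i)·(-0.0104+0.0172i)
Y_3^-1(R⁻¹ n̂) = -0.027680+0.007305i

Re=-0.0277 Im=0.0073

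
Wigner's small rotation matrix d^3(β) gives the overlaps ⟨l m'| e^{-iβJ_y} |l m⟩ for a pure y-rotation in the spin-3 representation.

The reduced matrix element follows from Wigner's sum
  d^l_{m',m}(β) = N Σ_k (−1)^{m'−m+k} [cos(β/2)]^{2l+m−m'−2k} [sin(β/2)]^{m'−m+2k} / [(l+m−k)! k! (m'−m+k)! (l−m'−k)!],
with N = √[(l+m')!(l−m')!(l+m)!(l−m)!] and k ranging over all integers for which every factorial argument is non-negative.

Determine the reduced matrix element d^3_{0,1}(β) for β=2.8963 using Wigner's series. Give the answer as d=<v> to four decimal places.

d^3_{0,1}(β=2.8963) via Wigner's sum:
Half-angle: c=0.122339, s=0.992488. N=√(6·6·24·2)=41.569219
k∈{1,2,3} keeps every argument non-negative
  k=1: (−1)^0·41.5692/(12)·0.1223^5·0.9925^1 = +0.000094
  k=2: (−1)^1·41.5692/(4)·0.1223^3·0.9925^3 = -0.018603
  k=3: (−1)^2·41.5692/(12)·0.1223^1·0.9925^5 = +0.408115
d^3_{0,1}(2.8963) = +0.000094 -0.018603 +0.408115 = +0.389607

d=0.3896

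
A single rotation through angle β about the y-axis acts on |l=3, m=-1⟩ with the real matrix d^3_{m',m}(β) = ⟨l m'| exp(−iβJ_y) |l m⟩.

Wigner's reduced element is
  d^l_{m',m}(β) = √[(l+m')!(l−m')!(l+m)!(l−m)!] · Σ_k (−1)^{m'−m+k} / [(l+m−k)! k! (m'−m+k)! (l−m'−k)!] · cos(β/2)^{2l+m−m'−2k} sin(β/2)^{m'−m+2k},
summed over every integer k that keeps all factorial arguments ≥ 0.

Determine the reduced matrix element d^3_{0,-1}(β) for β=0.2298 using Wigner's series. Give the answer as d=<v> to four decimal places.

d=-0.3689

d^3_{0,-1}(β=0.2298) via Wigner's sum:
c=cos(0.2298/2)=0.993406, s=sin(0.2298/2)=0.114647; N=√[6·6·2·24]=41.569219
Admissible k: 0..2 (factorial args all ≥0)
  k=0: (−1)^1·41.5692/(12)·0.9934^5·0.1146^1 = -0.384228
  k=1: (−1)^2·41.5692/(4)·0.9934^3·0.1146^3 = +0.015353
  k=2: (−1)^3·41.5692/(12)·0.9934^1·0.1146^5 = -0.000068
d^3_{0,-1}(0.2298) = -0.384228 +0.015353 -0.000068 = -0.368944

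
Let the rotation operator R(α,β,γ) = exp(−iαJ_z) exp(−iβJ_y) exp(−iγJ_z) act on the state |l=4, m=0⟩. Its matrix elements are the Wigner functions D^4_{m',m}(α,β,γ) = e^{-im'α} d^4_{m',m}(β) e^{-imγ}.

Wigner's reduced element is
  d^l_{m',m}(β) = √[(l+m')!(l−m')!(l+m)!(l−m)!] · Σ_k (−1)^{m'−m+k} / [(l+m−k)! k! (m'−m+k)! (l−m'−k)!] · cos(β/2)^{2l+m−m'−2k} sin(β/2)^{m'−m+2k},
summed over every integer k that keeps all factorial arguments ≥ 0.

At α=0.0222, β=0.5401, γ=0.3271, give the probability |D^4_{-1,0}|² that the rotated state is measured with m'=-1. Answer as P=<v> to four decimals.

P=0.2807

First d^4_{-1,0}(β=0.5401), then the phase factors e^{-i(-1)α} and e^{-i(0)γ}:
Half-angle: c=0.963758, s=0.266780. N=√(6·120·24·24)=643.987578
k∈{1,2,3,4} keeps every argument non-negative
  k=1: (−1)^0·643.9876/(144)·0.9638^7·0.2668^1 = +0.921387
  k=2: (−1)^1·643.9876/(24)·0.9638^5·0.2668^3 = -0.423607
  k=3: (−1)^2·643.9876/(24)·0.9638^3·0.2668^5 = +0.032459
  k=4: (−1)^3·643.9876/(144)·0.9638^1·0.2668^7 = -0.000415
d^4_{-1,0}(0.5401) = +0.921387 -0.423607 +0.032459 -0.000415 = +0.529825
|D^4_{-1,0}|² = |d^4_{-1,0}(β)|² = (+0.529825)² = 0.280714 (the z-rotation phases have unit modulus)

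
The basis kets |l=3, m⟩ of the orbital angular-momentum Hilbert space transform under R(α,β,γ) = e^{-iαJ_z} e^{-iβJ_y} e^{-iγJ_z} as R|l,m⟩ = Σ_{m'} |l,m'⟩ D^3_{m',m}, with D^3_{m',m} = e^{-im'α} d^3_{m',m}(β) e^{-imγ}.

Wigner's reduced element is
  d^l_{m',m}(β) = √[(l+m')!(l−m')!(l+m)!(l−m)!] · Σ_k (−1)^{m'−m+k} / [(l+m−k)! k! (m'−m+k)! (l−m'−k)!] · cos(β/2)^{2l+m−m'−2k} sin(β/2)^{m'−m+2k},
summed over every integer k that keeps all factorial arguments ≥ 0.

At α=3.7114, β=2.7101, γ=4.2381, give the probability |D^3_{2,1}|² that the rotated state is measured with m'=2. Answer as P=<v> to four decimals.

P=0.0032

D^3_{2,1}(3.7114,2.7101,4.2381) = e^{-i·2·3.7114}·d^3_{2,1}(2.7101)·e^{-i·1·4.2381}. Compute d first:
Half-angle: c=0.214077, s=0.976817. N=√(120·1·24·2)=75.894664
Admissible k: 0..1 (factorial args all ≥0)
  k=0: (−1)^1·75.8947/(24)·0.2141^5·0.9768^1 = -0.001389
  k=1: (−1)^2·75.8947/(12)·0.2141^3·0.9768^3 = +0.057833
d^3_{2,1}(2.7101) = -0.001389 +0.057833 = +0.056444
|D^3_{2,1}|² = |d^3_{2,1}(β)|² = (+0.056444)² = 0.003186 (the z-rotation phases have unit modulus)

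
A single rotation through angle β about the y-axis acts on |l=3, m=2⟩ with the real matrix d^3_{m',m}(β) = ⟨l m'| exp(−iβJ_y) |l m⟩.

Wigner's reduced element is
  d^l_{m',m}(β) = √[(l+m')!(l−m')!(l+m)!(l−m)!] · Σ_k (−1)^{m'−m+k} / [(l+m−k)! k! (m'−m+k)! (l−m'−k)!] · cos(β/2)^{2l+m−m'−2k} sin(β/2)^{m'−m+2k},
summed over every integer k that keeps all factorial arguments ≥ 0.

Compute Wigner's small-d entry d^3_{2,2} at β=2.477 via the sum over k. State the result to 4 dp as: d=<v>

d=-0.0494

d^3_{2,2}(β=2.477) via Wigner's sum:
With c≡cos(β/2)=0.326215 and s≡sin(β/2)=0.945296, N=[120·1·120·1]^{1/2}=120.000000
Admissible k: 0..1 (factorial args all ≥0)
  k=0: (−1)^0·120.0000/(120)·0.3262^6·0.9453^0 = +0.001205
  k=1: (−1)^1·120.0000/(24)·0.3262^4·0.9453^2 = -0.050596
d^3_{2,2}(2.477) = +0.001205 -0.050596 = -0.049391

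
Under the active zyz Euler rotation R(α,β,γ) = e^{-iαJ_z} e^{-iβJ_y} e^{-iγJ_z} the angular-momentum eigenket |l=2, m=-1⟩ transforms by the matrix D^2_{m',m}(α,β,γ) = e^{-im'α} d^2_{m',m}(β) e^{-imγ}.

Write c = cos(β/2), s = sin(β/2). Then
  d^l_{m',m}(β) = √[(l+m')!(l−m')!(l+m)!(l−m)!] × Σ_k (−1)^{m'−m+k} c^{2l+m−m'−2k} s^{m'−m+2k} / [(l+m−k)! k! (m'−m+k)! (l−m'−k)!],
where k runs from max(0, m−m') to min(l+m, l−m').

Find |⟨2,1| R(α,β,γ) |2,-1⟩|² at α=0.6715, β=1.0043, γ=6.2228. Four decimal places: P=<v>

P=0.2307

First d^2_{1,-1}(β=1.0043), then the phase factors e^{-i(1)α} and e^{-i(-1)γ}:
With c≡cos(β/2)=0.876550 and s≡sin(β/2)=0.481311, N=[6·1·1·6]^{1/2}=6.000000
k: max(0,(-1)−(1))=0 … min(2+(-1),2−(1))=1
  k=0: (−1)^2·6.0000/(2)·0.8765^2·0.4813^2 = +0.533982
  k=1: (−1)^3·6.0000/(6)·0.8765^0·0.4813^4 = -0.053667
d^2_{1,-1}(1.0043) = +0.533982 -0.053667 = +0.480315
|D^2_{1,-1}|² = |d^2_{1,-1}(β)|² = (+0.480315)² = 0.230703 (the z-rotation phases have unit modulus)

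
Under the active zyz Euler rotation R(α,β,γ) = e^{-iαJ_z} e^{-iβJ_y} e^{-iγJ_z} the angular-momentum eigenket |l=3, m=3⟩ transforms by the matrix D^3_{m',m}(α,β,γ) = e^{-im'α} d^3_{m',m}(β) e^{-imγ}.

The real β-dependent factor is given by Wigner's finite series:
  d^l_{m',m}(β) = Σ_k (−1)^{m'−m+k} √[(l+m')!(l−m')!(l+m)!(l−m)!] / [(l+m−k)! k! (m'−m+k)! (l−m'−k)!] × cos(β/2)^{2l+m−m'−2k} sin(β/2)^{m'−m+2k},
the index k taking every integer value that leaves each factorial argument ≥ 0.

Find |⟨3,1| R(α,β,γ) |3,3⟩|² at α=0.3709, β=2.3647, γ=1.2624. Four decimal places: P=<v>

First d^3_{1,3}(β=2.3647), then the phase factors e^{-i(1)α} and e^{-i(3)γ}:
With c≡cos(β/2)=0.378751 and s≡sin(β/2)=0.925499, N=[24·2·720·1]^{1/2}=185.903201
The bounds max(0,m−m')=2 and min(l+m,l−m')=2 give 1 term
  k=2: (−1)^0·185.9032/(48)·0.3788^4·0.9255^2 = +0.068267
d^3_{1,3}(2.3647) = +0.068267
|D^3_{1,3}|² = |d^3_{1,3}(β)|² = (+0.068267)² = 0.004660 (the z-rotation phases have unit modulus)

P=0.0047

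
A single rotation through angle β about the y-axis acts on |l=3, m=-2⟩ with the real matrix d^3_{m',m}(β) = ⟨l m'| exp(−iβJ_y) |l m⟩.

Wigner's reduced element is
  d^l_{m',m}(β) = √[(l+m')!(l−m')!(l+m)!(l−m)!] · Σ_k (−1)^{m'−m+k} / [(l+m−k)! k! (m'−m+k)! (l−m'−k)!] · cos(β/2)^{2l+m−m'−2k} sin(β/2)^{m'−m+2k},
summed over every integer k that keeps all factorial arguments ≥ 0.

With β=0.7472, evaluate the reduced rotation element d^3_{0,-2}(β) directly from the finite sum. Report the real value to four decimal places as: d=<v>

d=0.4639

d^3_{0,-2}(β=0.7472) via Wigner's sum:
c=cos(0.7472/2)=0.931019, s=sin(0.7472/2)=0.364969; N=√[6·6·1·120]=65.726707
Admissible k: 0..1 (factorial args all ≥0)
  k=0: (−1)^2·65.7267/(12)·0.9310^4·0.3650^2 = +0.548162
  k=1: (−1)^3·65.7267/(12)·0.9310^2·0.3650^4 = -0.084237
d^3_{0,-2}(0.7472) = +0.548162 -0.084237 = +0.463925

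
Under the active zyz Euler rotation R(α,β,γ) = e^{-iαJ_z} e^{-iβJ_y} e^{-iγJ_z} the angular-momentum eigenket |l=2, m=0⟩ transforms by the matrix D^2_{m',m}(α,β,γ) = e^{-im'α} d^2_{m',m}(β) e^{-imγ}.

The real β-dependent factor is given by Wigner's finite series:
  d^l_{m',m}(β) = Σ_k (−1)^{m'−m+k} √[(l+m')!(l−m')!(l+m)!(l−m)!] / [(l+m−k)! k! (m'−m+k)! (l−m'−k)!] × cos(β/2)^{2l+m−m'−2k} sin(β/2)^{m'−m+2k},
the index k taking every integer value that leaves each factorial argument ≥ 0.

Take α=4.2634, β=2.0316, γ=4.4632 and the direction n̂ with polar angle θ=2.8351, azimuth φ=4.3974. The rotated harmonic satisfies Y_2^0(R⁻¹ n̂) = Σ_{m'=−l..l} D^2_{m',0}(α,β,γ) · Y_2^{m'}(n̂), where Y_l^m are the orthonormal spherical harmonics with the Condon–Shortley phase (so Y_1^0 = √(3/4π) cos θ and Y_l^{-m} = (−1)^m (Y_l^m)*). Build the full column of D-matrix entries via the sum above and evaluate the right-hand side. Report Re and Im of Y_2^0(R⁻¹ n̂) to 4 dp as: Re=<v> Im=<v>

Re=0.1374 Im=0.0000

Need the full column D^2_{m',0} for m'=−2..2 at α=4.2634, β=2.0316, γ=4.4632.
cos(β/2)=0.526940, sin(β/2)=0.849902
d^2_{-2,0}: single k=2 term ⇒ +0.491288;  D = -0.306167+0.384221i
d^2_{-1,0}: k∈[1..2] ⇒ +0.304599 -0.792399 = -0.487800;  D = +0.211732+0.439453i
d^2_{0,0}: k∈[0..2] ⇒ +0.077098 -0.802270 +0.521766 = -0.203405;  D = -0.203405+0.000000i
d^2_{1,0}: k∈[0..1] ⇒ -0.304599 +0.792399 = +0.487800;  D = -0.211732+0.439453i
d^2_{2,0}: single k=0 term ⇒ +0.491288;  D = -0.306167-0.384221i
Y_2^{m'}(θ=2.8351,φ=4.3974) and Σ D·Y over m':
  (-0.3062+0.3842i)·(-0.0284-0.0207i)  (+0.2117+0.4395i)·(+0.0688-0.2113i)  (-0.2034+0.0000i)·(+0.5447+0.0000i)  (-0.2117+0.4395i)·(-0.0688-0.2113i)  (-0.3062-0.3842i)·(-0.0284+0.0207i)
Y_2^0(R⁻¹ n̂) = +0.137395+0.000000i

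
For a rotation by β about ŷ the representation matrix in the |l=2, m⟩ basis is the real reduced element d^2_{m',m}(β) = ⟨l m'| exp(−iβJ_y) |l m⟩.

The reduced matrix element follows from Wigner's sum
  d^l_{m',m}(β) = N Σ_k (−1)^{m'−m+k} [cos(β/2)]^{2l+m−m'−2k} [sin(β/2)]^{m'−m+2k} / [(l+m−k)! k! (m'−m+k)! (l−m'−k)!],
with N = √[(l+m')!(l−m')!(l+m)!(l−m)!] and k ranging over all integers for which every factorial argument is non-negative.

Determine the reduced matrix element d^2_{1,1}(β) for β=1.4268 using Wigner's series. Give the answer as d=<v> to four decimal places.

d^2_{1,1}(β=1.4268) via Wigner's sum:
With c≡cos(β/2)=0.756141 and s≡sin(β/2)=0.654408, N=[6·1·6·1]^{1/2}=6.000000
k: max(0,(1)−(1))=0 … min(2+(1),2−(1))=1
  k=0: (−1)^0·6.0000/(6)·0.7561^4·0.6544^0 = +0.326898
  k=1: (−1)^1·6.0000/(2)·0.7561^2·0.6544^2 = -0.734556
d^2_{1,1}(1.4268) = +0.326898 -0.734556 = -0.407658

d=-0.4077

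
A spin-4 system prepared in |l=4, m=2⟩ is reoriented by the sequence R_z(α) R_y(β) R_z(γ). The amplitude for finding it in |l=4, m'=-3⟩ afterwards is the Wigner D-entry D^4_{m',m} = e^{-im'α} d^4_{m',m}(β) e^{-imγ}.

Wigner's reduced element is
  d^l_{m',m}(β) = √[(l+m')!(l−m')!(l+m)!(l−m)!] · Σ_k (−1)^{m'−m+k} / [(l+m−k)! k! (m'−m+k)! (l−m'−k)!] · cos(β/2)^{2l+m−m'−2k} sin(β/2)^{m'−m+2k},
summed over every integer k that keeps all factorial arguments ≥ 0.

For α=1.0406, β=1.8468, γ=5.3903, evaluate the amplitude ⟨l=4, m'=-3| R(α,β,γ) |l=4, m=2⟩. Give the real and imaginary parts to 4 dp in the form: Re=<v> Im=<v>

Re=0.0643 Im=-0.3252

First d^4_{-3,2}(β=1.8468), then the phase factors e^{-i(-3)α} and e^{-i(2)γ}:
c=cos(1.8468/2)=0.603112, s=sin(1.8468/2)=0.797657; N=√[1·5040·720·2]=2693.993318
k: max(0,(2)−(-3))=5 … min(4+(2),4−(-3))=6
  k=5: (−1)^0·2693.9933/(240)·0.6031^3·0.7977^5 = +0.795168
  k=6: (−1)^1·2693.9933/(720)·0.6031^1·0.7977^7 = -0.463633
d^4_{-3,2}(1.8468) = +0.795168 -0.463633 = +0.331535
Phases: e^{-i·(-3)·1.0406}=-0.999804+0.019791i, e^{-i·(2)·5.3903}=-0.213322+0.976982i ⇒ D=+0.064299-0.325240i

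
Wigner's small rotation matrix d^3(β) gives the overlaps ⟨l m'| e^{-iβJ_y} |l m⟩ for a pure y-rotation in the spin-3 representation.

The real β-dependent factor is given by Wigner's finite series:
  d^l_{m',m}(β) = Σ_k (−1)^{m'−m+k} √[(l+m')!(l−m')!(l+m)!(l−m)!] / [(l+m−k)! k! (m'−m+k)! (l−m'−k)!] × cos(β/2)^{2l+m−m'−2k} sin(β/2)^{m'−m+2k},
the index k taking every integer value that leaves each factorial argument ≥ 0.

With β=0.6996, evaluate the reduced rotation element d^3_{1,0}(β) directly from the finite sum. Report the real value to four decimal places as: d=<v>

d=-0.5373

d^3_{1,0}(β=0.6996) via Wigner's sum:
With c≡cos(β/2)=0.939441 and s≡sin(β/2)=0.342710, N=[24·2·6·6]^{1/2}=41.569219
k: max(0,(0)−(1))=0 … min(3+(0),3−(1))=2
  k=0: (−1)^1·41.5692/(12)·0.9394^5·0.3427^1 = -0.868691
  k=1: (−1)^2·41.5692/(4)·0.9394^3·0.3427^3 = +0.346817
  k=2: (−1)^3·41.5692/(12)·0.9394^1·0.3427^5 = -0.015385
d^3_{1,0}(0.6996) = -0.868691 +0.346817 -0.015385 = -0.537259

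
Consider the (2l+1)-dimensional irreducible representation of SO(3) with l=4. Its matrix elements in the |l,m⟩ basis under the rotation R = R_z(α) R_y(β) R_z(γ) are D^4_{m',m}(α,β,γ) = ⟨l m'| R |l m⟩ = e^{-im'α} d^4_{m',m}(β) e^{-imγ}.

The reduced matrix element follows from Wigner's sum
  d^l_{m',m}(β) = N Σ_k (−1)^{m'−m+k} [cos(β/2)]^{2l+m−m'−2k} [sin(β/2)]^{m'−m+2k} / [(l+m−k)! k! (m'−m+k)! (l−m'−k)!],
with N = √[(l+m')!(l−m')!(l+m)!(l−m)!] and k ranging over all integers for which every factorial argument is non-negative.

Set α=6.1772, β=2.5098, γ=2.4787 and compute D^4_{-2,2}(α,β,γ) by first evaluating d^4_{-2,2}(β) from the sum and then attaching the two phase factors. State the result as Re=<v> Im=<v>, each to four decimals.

D^4_{-2,2}(6.1772,2.5098,2.4787) = e^{-i·-2·6.1772}·d^4_{-2,2}(2.5098)·e^{-i·2·2.4787}. Compute d first:
With c≡cos(β/2)=0.310669 and s≡sin(β/2)=0.950518, N=[2·720·720·2]^{1/2}=1440.000000
The bounds max(0,m−m')=4 and min(l+m,l−m')=6 give 3 terms
  k=4: (−1)^0·1440.0000/(96)·0.3107^4·0.9505^4 = +0.114057
  k=5: (−1)^1·1440.0000/(120)·0.3107^2·0.9505^6 = -0.854159
  k=6: (−1)^2·1440.0000/(1440)·0.3107^0·0.9505^8 = +0.666322
d^4_{-2,2}(2.5098) = +0.114057 -0.854159 +0.666322 = -0.073780
D = (+0.977618-0.210387i)·(-0.073780)·(+0.242567+0.970135i) = -0.032555-0.066210i

Re=-0.0326 Im=-0.0662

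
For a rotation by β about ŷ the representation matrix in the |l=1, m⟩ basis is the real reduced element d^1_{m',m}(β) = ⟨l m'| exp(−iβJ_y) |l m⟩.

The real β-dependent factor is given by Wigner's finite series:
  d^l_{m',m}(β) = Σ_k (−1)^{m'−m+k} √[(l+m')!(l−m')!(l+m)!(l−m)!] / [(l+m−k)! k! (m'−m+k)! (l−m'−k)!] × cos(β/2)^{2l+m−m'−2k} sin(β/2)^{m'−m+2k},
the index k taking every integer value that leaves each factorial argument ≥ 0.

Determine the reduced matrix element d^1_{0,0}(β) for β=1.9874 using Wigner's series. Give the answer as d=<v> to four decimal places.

d=-0.4047

d^1_{0,0}(β=1.9874) via Wigner's sum:
With c≡cos(β/2)=0.545593 and s≡sin(β/2)=0.838050, N=[1·1·1·1]^{1/2}=1.000000
k: max(0,(0)−(0))=0 … min(1+(0),1−(0))=1
  k=0: (−1)^0·1.0000/(1)·0.5456^2·0.8381^0 = +0.297672
  k=1: (−1)^1·1.0000/(1)·0.5456^0·0.8381^2 = -0.702328
d^1_{0,0}(1.9874) = +0.297672 -0.702328 = -0.404657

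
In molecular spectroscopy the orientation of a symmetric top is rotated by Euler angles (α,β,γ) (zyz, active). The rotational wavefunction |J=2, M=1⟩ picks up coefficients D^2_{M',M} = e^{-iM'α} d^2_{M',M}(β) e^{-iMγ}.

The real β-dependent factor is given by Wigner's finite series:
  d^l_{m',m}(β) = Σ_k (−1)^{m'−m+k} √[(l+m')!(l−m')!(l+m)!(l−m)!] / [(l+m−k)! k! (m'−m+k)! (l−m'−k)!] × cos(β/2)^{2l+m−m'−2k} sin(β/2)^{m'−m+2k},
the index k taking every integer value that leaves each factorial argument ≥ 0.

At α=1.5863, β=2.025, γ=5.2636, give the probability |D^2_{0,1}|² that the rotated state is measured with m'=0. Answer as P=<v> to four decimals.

P=0.2332

First d^2_{0,1}(β=2.025), then the phase factors e^{-i(0)α} and e^{-i(1)γ}:
c=cos(2.025/2)=0.529742, s=sin(2.025/2)=0.848159; N=√[2·2·6·1]=4.898979
k∈{1,2} keeps every argument non-negative
  k=1: (−1)^0·4.8990/(2)·0.5297^3·0.8482^1 = +0.308849
  k=2: (−1)^1·4.8990/(2)·0.5297^1·0.8482^3 = -0.791720
d^2_{0,1}(2.025) = +0.308849 -0.791720 = -0.482871
|D^2_{0,1}|² = |d^2_{0,1}(β)|² = (-0.482871)² = 0.233165 (the z-rotation phases have unit modulus)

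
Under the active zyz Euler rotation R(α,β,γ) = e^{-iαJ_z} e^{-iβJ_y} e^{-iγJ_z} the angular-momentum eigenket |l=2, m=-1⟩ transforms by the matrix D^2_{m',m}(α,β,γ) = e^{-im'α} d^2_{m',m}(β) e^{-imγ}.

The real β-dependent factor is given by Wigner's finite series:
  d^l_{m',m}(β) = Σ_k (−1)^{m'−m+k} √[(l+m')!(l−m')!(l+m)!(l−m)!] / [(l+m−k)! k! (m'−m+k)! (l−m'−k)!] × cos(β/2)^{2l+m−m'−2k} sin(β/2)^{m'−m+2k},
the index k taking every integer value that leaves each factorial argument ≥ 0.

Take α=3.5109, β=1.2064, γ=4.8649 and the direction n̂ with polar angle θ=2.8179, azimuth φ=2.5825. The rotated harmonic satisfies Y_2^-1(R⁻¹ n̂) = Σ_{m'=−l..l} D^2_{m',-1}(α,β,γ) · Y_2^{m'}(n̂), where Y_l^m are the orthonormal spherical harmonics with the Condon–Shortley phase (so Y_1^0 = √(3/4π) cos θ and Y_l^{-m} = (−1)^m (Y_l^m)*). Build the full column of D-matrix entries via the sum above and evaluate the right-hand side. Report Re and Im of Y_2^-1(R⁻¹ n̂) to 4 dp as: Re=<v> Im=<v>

Re=-0.0490 Im=0.1116

Need the full column D^2_{m',-1} for m'=−2..2 at α=3.5109, β=1.2064, γ=4.8649.
cos(β/2)=0.823525, sin(β/2)=0.567281
d^2_{-2,-1}: single k=1 term ⇒ +0.633662;  D = +0.492849-0.398280i
d^2_{-1,-1}: k∈[0..1] ⇒ +0.459945 -0.654742 = -0.194797;  D = +0.097098-0.168872i
d^2_{0,-1}: k∈[0..1] ⇒ -0.776074 +0.368253 = -0.407821;  D = -0.061956+0.403088i
d^2_{1,-1}: k∈[0..1] ⇒ +0.654742 -0.103560 = +0.551182;  D = +0.118560+0.538280i
d^2_{2,-1}: single k=0 term ⇒ -0.300677;  D = +0.166310+0.250495i
Y_2^{m'}(θ=2.8179,φ=2.5825) and Σ D·Y over m':
  (+0.4928-0.3983i)·(+0.0171+0.0351i)  (+0.0971-0.1689i)·(+0.1975+0.1236i)  (-0.0620+0.4031i)·(+0.5351+0.0000i)  (+0.1186+0.5383i)·(-0.1975+0.1236i)  (+0.1663+0.2505i)·(+0.0171-0.0351i)
Y_2^-1(R⁻¹ n̂) = -0.048971+0.111618i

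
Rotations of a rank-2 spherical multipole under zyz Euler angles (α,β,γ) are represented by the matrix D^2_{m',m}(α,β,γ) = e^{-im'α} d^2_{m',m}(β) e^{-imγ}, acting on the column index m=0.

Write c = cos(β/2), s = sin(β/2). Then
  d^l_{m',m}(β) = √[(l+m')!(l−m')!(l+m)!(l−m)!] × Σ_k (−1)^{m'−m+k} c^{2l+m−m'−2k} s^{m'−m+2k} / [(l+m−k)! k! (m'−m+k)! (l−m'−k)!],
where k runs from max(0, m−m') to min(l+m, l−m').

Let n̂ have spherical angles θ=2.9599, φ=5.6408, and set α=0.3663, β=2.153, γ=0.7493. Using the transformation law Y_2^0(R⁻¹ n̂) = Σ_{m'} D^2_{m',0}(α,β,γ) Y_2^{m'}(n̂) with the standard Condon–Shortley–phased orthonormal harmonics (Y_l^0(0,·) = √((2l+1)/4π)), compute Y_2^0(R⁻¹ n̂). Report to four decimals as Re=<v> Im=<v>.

Re=0.0498 Im=0.0000

Need the full column D^2_{m',0} for m'=−2..2 at α=0.3663, β=2.153, γ=0.7493.
cos(β/2)=0.474412, sin(β/2)=0.880303
d^2_{-2,0}: single k=2 term ⇒ +0.427220;  D = +0.317612+0.285727i
d^2_{-1,0}: k∈[1..2] ⇒ +0.230237 -0.792735 = -0.562497;  D = -0.525181-0.201466i
d^2_{0,0}: k∈[0..2] ⇒ +0.050655 -0.697647 +0.600521 = -0.046471;  D = -0.046471+0.000000i
d^2_{1,0}: k∈[0..1] ⇒ -0.230237 +0.792735 = +0.562497;  D = +0.525181-0.201466i
d^2_{2,0}: single k=0 term ⇒ +0.427220;  D = +0.317612-0.285727i
Y_2^{m'}(θ=2.9599,φ=5.6408) and Σ D·Y over m':
  (+0.3176+0.2857i)·(+0.0036+0.0121i)  (-0.5252-0.2015i)·(-0.1099-0.0823i)  (-0.0465+0.0000i)·(+0.5999+0.0000i)  (+0.5252-0.2015i)·(+0.1099-0.0823i)  (+0.3176-0.2857i)·(+0.0036-0.0121i)
Y_2^0(R⁻¹ n̂) = +0.049791+0.000000i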